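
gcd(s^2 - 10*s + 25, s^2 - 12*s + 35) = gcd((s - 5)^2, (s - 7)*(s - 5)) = s - 5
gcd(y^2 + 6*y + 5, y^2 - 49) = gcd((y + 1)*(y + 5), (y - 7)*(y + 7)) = 1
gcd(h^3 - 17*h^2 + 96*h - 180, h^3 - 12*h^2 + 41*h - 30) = h^2 - 11*h + 30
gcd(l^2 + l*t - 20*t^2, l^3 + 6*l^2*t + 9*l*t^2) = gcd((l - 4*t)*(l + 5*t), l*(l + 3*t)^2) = 1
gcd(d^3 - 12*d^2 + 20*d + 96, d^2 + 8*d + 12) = d + 2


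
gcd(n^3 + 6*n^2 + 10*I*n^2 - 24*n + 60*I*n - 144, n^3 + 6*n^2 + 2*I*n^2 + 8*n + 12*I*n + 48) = n^2 + n*(6 + 4*I) + 24*I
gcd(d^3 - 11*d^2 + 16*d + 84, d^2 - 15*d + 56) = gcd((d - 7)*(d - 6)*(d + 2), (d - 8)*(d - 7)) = d - 7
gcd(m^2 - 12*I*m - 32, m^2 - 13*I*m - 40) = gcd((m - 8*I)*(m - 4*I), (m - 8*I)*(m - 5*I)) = m - 8*I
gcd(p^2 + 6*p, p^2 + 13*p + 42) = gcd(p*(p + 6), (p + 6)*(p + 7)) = p + 6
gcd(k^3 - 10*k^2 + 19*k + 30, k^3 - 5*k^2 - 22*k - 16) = k + 1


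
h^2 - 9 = (h - 3)*(h + 3)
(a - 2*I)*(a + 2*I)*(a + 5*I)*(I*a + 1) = I*a^4 - 4*a^3 + 9*I*a^2 - 16*a + 20*I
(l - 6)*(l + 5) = l^2 - l - 30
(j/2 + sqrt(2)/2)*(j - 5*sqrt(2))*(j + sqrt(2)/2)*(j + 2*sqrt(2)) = j^4/2 - 3*sqrt(2)*j^3/4 - 14*j^2 - 33*sqrt(2)*j/2 - 10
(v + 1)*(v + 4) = v^2 + 5*v + 4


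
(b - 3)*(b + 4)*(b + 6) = b^3 + 7*b^2 - 6*b - 72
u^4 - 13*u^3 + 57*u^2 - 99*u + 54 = (u - 6)*(u - 3)^2*(u - 1)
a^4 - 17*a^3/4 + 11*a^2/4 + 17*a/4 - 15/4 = (a - 3)*(a - 5/4)*(a - 1)*(a + 1)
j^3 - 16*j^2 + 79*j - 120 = (j - 8)*(j - 5)*(j - 3)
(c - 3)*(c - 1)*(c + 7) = c^3 + 3*c^2 - 25*c + 21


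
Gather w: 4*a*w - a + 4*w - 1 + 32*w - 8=-a + w*(4*a + 36) - 9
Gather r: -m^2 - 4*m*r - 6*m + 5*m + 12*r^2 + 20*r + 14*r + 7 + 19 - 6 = -m^2 - m + 12*r^2 + r*(34 - 4*m) + 20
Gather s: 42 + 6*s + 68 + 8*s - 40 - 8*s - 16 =6*s + 54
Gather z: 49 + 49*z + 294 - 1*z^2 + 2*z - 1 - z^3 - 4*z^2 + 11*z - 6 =-z^3 - 5*z^2 + 62*z + 336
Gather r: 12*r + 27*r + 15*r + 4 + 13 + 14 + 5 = 54*r + 36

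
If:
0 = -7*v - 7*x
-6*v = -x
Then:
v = 0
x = 0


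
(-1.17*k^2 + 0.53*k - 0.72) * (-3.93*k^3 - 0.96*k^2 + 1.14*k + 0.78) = 4.5981*k^5 - 0.9597*k^4 + 0.987*k^3 + 0.3828*k^2 - 0.4074*k - 0.5616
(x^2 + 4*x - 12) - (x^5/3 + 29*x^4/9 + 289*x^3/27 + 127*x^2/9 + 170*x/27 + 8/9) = -x^5/3 - 29*x^4/9 - 289*x^3/27 - 118*x^2/9 - 62*x/27 - 116/9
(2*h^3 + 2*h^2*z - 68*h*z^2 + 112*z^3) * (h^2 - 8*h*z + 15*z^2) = 2*h^5 - 14*h^4*z - 54*h^3*z^2 + 686*h^2*z^3 - 1916*h*z^4 + 1680*z^5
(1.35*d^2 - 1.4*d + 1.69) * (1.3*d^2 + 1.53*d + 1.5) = 1.755*d^4 + 0.2455*d^3 + 2.08*d^2 + 0.4857*d + 2.535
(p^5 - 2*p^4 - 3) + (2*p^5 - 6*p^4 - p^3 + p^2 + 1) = 3*p^5 - 8*p^4 - p^3 + p^2 - 2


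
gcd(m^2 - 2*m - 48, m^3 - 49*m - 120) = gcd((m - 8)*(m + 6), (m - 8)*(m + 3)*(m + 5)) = m - 8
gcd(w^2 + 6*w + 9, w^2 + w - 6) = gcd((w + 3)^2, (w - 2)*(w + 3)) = w + 3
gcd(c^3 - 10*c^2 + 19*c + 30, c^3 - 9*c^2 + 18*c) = c - 6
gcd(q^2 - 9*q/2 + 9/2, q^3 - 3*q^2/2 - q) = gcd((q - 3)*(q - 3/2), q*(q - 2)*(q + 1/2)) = 1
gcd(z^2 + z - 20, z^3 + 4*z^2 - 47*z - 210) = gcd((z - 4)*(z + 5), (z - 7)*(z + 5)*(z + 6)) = z + 5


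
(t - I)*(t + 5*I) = t^2 + 4*I*t + 5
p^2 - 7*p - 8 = (p - 8)*(p + 1)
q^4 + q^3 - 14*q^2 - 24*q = q*(q - 4)*(q + 2)*(q + 3)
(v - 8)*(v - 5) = v^2 - 13*v + 40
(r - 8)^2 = r^2 - 16*r + 64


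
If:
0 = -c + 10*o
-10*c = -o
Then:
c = 0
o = 0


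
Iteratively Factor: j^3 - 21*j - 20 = (j + 4)*(j^2 - 4*j - 5) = (j + 1)*(j + 4)*(j - 5)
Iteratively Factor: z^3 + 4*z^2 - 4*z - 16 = (z - 2)*(z^2 + 6*z + 8) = (z - 2)*(z + 4)*(z + 2)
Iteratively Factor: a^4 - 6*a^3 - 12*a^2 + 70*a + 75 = (a + 1)*(a^3 - 7*a^2 - 5*a + 75) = (a - 5)*(a + 1)*(a^2 - 2*a - 15) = (a - 5)^2*(a + 1)*(a + 3)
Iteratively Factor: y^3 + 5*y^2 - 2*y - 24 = (y - 2)*(y^2 + 7*y + 12) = (y - 2)*(y + 3)*(y + 4)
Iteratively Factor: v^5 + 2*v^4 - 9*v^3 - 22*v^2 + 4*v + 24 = (v + 2)*(v^4 - 9*v^2 - 4*v + 12) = (v - 1)*(v + 2)*(v^3 + v^2 - 8*v - 12) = (v - 1)*(v + 2)^2*(v^2 - v - 6) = (v - 3)*(v - 1)*(v + 2)^2*(v + 2)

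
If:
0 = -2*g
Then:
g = 0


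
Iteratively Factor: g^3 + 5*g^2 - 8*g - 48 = (g - 3)*(g^2 + 8*g + 16) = (g - 3)*(g + 4)*(g + 4)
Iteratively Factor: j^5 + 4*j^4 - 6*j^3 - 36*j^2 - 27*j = (j - 3)*(j^4 + 7*j^3 + 15*j^2 + 9*j) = (j - 3)*(j + 3)*(j^3 + 4*j^2 + 3*j) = (j - 3)*(j + 1)*(j + 3)*(j^2 + 3*j) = j*(j - 3)*(j + 1)*(j + 3)*(j + 3)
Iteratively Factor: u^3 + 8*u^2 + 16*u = (u + 4)*(u^2 + 4*u) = (u + 4)^2*(u)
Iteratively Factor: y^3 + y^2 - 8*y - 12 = (y + 2)*(y^2 - y - 6) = (y + 2)^2*(y - 3)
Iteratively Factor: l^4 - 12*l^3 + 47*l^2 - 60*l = (l - 4)*(l^3 - 8*l^2 + 15*l) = l*(l - 4)*(l^2 - 8*l + 15) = l*(l - 5)*(l - 4)*(l - 3)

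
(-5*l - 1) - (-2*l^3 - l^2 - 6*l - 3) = 2*l^3 + l^2 + l + 2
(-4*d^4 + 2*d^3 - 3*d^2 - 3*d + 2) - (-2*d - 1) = -4*d^4 + 2*d^3 - 3*d^2 - d + 3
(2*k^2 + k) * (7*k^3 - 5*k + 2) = 14*k^5 + 7*k^4 - 10*k^3 - k^2 + 2*k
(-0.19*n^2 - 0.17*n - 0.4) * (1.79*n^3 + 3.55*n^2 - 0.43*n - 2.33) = -0.3401*n^5 - 0.9788*n^4 - 1.2378*n^3 - 0.9042*n^2 + 0.5681*n + 0.932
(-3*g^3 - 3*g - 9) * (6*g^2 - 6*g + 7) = -18*g^5 + 18*g^4 - 39*g^3 - 36*g^2 + 33*g - 63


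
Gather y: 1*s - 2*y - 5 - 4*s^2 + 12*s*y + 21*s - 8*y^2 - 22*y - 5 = -4*s^2 + 22*s - 8*y^2 + y*(12*s - 24) - 10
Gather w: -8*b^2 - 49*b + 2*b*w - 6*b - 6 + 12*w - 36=-8*b^2 - 55*b + w*(2*b + 12) - 42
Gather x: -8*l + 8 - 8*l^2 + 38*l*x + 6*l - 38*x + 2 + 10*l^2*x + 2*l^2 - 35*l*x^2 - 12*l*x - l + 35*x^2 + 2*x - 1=-6*l^2 - 3*l + x^2*(35 - 35*l) + x*(10*l^2 + 26*l - 36) + 9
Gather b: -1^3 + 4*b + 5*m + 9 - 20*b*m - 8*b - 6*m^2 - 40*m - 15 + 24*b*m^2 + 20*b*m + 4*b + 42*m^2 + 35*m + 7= 24*b*m^2 + 36*m^2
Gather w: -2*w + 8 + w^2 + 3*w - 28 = w^2 + w - 20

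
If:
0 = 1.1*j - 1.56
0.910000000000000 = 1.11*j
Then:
No Solution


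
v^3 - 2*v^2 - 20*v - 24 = (v - 6)*(v + 2)^2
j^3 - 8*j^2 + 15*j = j*(j - 5)*(j - 3)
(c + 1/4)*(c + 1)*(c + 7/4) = c^3 + 3*c^2 + 39*c/16 + 7/16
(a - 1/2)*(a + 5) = a^2 + 9*a/2 - 5/2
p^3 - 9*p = p*(p - 3)*(p + 3)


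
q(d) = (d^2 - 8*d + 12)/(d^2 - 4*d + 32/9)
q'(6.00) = 0.26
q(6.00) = 0.00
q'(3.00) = 15.84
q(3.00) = -5.40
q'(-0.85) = 0.62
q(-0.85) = 2.54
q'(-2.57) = 0.21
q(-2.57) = 1.92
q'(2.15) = 9.74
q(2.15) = 1.37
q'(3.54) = 2.66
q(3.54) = -1.97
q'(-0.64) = 0.75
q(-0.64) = 2.69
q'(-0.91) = 0.59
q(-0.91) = 2.51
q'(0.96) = 17.31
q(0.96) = 8.23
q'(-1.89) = 0.30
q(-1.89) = 2.09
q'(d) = (4 - 2*d)*(d^2 - 8*d + 12)/(d^2 - 4*d + 32/9)^2 + (2*d - 8)/(d^2 - 4*d + 32/9)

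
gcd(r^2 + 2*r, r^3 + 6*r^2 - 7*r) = r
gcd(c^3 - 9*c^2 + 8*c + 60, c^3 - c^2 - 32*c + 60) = c - 5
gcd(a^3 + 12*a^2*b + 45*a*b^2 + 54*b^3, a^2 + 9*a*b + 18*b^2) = a^2 + 9*a*b + 18*b^2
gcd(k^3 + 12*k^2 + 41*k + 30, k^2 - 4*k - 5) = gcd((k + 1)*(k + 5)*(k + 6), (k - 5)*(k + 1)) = k + 1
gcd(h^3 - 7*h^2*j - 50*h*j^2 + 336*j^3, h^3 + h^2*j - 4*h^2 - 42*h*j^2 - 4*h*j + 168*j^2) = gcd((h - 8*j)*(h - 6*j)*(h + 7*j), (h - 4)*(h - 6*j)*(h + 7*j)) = h^2 + h*j - 42*j^2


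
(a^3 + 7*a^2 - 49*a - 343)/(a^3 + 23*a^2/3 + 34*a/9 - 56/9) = 9*(a^2 - 49)/(9*a^2 + 6*a - 8)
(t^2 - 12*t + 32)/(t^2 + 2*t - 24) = (t - 8)/(t + 6)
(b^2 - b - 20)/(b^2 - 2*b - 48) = (-b^2 + b + 20)/(-b^2 + 2*b + 48)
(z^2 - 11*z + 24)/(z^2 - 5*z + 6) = (z - 8)/(z - 2)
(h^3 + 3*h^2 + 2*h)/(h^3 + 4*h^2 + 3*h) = (h + 2)/(h + 3)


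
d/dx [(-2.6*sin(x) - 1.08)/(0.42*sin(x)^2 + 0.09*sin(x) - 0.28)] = (1.092*sin(x)^2 + 0.9072*sin(x) + 0.8252)*cos(x)/(0.1764*sin(x)^4 + 0.0756*sin(x)^3 - 0.2271*sin(x)^2 - 0.0504*sin(x) + 0.0784)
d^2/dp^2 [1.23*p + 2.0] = 0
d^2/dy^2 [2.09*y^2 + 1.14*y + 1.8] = 4.18000000000000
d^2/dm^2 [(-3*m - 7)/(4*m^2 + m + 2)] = 2*(-(3*m + 7)*(8*m + 1)^2 + (36*m + 31)*(4*m^2 + m + 2))/(4*m^2 + m + 2)^3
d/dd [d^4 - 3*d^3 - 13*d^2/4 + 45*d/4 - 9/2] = 4*d^3 - 9*d^2 - 13*d/2 + 45/4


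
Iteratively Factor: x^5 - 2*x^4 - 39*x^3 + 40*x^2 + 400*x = (x - 5)*(x^4 + 3*x^3 - 24*x^2 - 80*x) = x*(x - 5)*(x^3 + 3*x^2 - 24*x - 80) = x*(x - 5)*(x + 4)*(x^2 - x - 20) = x*(x - 5)^2*(x + 4)*(x + 4)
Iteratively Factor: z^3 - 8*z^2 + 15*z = (z)*(z^2 - 8*z + 15) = z*(z - 5)*(z - 3)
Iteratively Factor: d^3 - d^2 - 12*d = (d - 4)*(d^2 + 3*d) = d*(d - 4)*(d + 3)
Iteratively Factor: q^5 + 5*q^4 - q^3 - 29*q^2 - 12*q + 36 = (q - 1)*(q^4 + 6*q^3 + 5*q^2 - 24*q - 36) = (q - 1)*(q + 3)*(q^3 + 3*q^2 - 4*q - 12) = (q - 1)*(q + 2)*(q + 3)*(q^2 + q - 6) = (q - 2)*(q - 1)*(q + 2)*(q + 3)*(q + 3)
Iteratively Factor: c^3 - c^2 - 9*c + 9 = (c - 1)*(c^2 - 9) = (c - 1)*(c + 3)*(c - 3)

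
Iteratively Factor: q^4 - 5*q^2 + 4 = (q - 1)*(q^3 + q^2 - 4*q - 4) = (q - 1)*(q + 1)*(q^2 - 4) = (q - 1)*(q + 1)*(q + 2)*(q - 2)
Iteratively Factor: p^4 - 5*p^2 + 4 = (p + 1)*(p^3 - p^2 - 4*p + 4) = (p - 2)*(p + 1)*(p^2 + p - 2) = (p - 2)*(p - 1)*(p + 1)*(p + 2)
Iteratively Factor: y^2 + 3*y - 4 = (y - 1)*(y + 4)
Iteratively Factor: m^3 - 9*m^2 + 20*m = (m - 4)*(m^2 - 5*m) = m*(m - 4)*(m - 5)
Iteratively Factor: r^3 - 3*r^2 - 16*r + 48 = (r - 3)*(r^2 - 16) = (r - 3)*(r + 4)*(r - 4)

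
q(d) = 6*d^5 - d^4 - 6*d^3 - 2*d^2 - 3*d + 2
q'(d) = 30*d^4 - 4*d^3 - 18*d^2 - 4*d - 3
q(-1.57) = -38.31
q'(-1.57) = 156.66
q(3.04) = 1278.25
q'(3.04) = 2268.33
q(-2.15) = -238.17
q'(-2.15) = 603.17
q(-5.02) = -19037.38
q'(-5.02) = 19121.30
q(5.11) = 19357.28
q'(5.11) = 19428.06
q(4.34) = 8344.52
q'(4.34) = 9957.01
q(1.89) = 80.62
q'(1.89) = 280.93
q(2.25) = 237.14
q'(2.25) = 620.18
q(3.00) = 1190.00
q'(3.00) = 2145.00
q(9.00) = 343172.00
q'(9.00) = 192417.00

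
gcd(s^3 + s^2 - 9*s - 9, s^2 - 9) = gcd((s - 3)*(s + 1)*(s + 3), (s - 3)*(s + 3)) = s^2 - 9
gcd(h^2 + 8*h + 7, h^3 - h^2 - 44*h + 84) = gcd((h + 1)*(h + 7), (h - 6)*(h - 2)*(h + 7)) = h + 7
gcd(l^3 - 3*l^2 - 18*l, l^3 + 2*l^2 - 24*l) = l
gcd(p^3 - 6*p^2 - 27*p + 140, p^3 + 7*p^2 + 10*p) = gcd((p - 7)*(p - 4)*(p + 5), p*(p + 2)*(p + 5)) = p + 5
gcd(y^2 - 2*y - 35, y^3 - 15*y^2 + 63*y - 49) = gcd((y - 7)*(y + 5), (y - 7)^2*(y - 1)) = y - 7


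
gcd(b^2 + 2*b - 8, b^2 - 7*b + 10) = b - 2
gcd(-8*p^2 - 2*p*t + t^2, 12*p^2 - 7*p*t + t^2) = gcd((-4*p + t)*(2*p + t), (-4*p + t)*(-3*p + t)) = 4*p - t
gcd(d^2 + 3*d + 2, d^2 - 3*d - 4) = d + 1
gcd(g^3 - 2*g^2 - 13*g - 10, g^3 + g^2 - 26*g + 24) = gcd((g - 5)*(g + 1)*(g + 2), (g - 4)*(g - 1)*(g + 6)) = 1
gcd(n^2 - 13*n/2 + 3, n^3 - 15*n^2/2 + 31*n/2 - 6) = n - 1/2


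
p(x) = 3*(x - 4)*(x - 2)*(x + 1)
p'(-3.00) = 177.00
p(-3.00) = -210.00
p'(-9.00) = 1005.00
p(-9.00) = -3432.00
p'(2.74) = -8.63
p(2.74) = -10.46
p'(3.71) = 18.58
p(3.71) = -7.01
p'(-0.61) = 27.65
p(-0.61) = 14.08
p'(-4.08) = 278.22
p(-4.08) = -453.93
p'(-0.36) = 17.97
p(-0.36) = 19.76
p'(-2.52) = 138.75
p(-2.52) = -134.39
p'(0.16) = 1.43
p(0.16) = 24.59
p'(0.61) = -8.95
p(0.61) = 22.76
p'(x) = 3*(x - 4)*(x - 2) + 3*(x - 4)*(x + 1) + 3*(x - 2)*(x + 1)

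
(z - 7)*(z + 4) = z^2 - 3*z - 28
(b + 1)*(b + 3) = b^2 + 4*b + 3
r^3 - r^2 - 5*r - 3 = (r - 3)*(r + 1)^2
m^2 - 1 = (m - 1)*(m + 1)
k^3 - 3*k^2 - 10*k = k*(k - 5)*(k + 2)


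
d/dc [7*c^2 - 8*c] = 14*c - 8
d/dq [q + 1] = 1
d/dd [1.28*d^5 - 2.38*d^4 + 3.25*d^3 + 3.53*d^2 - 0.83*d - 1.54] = 6.4*d^4 - 9.52*d^3 + 9.75*d^2 + 7.06*d - 0.83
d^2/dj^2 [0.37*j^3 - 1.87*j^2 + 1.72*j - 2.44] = 2.22*j - 3.74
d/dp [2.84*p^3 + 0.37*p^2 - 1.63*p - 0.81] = 8.52*p^2 + 0.74*p - 1.63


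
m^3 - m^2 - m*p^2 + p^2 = (m - 1)*(m - p)*(m + p)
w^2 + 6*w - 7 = (w - 1)*(w + 7)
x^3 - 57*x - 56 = (x - 8)*(x + 1)*(x + 7)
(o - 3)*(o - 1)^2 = o^3 - 5*o^2 + 7*o - 3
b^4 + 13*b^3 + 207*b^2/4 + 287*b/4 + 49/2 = (b + 1/2)*(b + 2)*(b + 7/2)*(b + 7)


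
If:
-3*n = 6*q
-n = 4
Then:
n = -4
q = 2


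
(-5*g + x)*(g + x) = -5*g^2 - 4*g*x + x^2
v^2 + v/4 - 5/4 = (v - 1)*(v + 5/4)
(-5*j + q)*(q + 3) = -5*j*q - 15*j + q^2 + 3*q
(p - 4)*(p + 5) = p^2 + p - 20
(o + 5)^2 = o^2 + 10*o + 25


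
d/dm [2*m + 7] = 2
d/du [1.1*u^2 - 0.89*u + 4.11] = 2.2*u - 0.89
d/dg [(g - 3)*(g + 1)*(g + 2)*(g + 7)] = 4*g^3 + 21*g^2 - 14*g - 55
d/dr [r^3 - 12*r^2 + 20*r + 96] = 3*r^2 - 24*r + 20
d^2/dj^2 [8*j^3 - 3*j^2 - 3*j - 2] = 48*j - 6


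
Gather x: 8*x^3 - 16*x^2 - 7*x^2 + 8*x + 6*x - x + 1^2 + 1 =8*x^3 - 23*x^2 + 13*x + 2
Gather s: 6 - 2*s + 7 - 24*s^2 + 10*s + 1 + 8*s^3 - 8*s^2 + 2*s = 8*s^3 - 32*s^2 + 10*s + 14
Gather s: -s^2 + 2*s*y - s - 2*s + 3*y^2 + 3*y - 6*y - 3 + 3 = -s^2 + s*(2*y - 3) + 3*y^2 - 3*y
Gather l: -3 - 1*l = -l - 3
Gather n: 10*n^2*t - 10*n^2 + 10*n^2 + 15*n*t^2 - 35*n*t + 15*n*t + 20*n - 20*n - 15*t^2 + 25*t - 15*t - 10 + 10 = 10*n^2*t + n*(15*t^2 - 20*t) - 15*t^2 + 10*t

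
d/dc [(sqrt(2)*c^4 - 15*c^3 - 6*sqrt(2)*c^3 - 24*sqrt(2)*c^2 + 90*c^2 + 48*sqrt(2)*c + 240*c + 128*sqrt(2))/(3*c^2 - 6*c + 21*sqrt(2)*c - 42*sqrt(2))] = (2*sqrt(2)*c^5 - 12*sqrt(2)*c^4 + 27*c^4 - 186*sqrt(2)*c^3 - 220*c^3 - 252*c^2 + 1260*sqrt(2)*c^2 - 2776*sqrt(2)*c + 1344*c - 3104*sqrt(2) - 3136)/(3*(c^4 - 4*c^3 + 14*sqrt(2)*c^3 - 56*sqrt(2)*c^2 + 102*c^2 - 392*c + 56*sqrt(2)*c + 392))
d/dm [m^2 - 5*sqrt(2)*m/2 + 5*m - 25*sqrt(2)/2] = 2*m - 5*sqrt(2)/2 + 5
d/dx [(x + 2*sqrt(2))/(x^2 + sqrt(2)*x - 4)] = (x^2 + sqrt(2)*x - (x + 2*sqrt(2))*(2*x + sqrt(2)) - 4)/(x^2 + sqrt(2)*x - 4)^2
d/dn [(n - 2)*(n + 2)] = 2*n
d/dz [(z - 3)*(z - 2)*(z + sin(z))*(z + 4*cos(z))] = -(z - 3)*(z - 2)*(z + sin(z))*(4*sin(z) - 1) + (z - 3)*(z - 2)*(z + 4*cos(z))*(cos(z) + 1) + (z - 3)*(z + sin(z))*(z + 4*cos(z)) + (z - 2)*(z + sin(z))*(z + 4*cos(z))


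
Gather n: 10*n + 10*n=20*n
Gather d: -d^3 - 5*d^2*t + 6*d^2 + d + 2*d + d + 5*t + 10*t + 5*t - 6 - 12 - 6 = -d^3 + d^2*(6 - 5*t) + 4*d + 20*t - 24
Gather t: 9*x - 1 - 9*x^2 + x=-9*x^2 + 10*x - 1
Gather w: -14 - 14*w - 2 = -14*w - 16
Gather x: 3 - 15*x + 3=6 - 15*x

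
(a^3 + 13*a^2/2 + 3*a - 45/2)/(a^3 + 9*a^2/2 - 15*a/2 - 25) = (2*a^2 + 3*a - 9)/(2*a^2 - a - 10)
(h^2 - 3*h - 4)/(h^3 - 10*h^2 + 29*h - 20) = (h + 1)/(h^2 - 6*h + 5)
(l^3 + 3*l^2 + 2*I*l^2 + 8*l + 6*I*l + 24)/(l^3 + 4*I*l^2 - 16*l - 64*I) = (l^2 + l*(3 - 2*I) - 6*I)/(l^2 - 16)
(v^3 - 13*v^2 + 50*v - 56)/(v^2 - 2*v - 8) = (v^2 - 9*v + 14)/(v + 2)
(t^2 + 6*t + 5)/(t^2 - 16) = (t^2 + 6*t + 5)/(t^2 - 16)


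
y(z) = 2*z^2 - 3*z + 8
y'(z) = 4*z - 3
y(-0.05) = 8.16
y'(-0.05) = -3.20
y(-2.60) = 29.32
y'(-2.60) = -13.40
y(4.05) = 28.66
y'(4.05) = 13.20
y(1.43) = 7.80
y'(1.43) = 2.72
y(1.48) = 7.94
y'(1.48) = 2.92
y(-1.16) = 14.17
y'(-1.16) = -7.64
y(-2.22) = 24.52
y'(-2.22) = -11.88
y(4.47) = 34.55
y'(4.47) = 14.88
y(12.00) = 260.00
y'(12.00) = 45.00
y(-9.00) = 197.00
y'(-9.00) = -39.00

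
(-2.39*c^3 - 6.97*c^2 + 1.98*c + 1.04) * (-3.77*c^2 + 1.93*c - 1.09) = 9.0103*c^5 + 21.6642*c^4 - 18.3116*c^3 + 7.4979*c^2 - 0.151*c - 1.1336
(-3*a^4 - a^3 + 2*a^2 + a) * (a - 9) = -3*a^5 + 26*a^4 + 11*a^3 - 17*a^2 - 9*a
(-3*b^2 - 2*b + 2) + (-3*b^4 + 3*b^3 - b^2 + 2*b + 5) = -3*b^4 + 3*b^3 - 4*b^2 + 7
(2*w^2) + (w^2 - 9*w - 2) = 3*w^2 - 9*w - 2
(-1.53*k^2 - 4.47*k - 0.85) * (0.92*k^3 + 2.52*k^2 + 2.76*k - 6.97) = -1.4076*k^5 - 7.968*k^4 - 16.2692*k^3 - 3.8151*k^2 + 28.8099*k + 5.9245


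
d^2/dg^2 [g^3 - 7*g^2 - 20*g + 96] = 6*g - 14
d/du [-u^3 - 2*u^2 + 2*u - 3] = -3*u^2 - 4*u + 2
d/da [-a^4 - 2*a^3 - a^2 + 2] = 2*a*(-2*a^2 - 3*a - 1)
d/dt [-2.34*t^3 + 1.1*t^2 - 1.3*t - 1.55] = -7.02*t^2 + 2.2*t - 1.3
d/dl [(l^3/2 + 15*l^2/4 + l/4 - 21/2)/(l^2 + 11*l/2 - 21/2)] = 1/2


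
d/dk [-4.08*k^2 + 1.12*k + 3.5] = 1.12 - 8.16*k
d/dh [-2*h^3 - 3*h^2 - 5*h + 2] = -6*h^2 - 6*h - 5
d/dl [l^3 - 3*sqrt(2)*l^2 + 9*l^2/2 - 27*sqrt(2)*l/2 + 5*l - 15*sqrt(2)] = 3*l^2 - 6*sqrt(2)*l + 9*l - 27*sqrt(2)/2 + 5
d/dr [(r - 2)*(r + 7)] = 2*r + 5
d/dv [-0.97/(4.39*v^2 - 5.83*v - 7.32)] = (8.5166*v - 5.6551)/(-4.39*v^2 + 5.83*v + 7.32)^2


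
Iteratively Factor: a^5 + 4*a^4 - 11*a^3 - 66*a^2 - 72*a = (a + 3)*(a^4 + a^3 - 14*a^2 - 24*a) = (a + 3)^2*(a^3 - 2*a^2 - 8*a) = (a - 4)*(a + 3)^2*(a^2 + 2*a) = a*(a - 4)*(a + 3)^2*(a + 2)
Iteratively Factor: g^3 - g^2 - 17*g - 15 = (g + 1)*(g^2 - 2*g - 15) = (g - 5)*(g + 1)*(g + 3)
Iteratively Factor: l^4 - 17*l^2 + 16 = (l - 1)*(l^3 + l^2 - 16*l - 16) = (l - 4)*(l - 1)*(l^2 + 5*l + 4) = (l - 4)*(l - 1)*(l + 4)*(l + 1)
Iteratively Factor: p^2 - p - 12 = (p - 4)*(p + 3)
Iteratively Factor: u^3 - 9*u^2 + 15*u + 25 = (u - 5)*(u^2 - 4*u - 5) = (u - 5)^2*(u + 1)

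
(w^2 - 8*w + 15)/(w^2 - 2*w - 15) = (w - 3)/(w + 3)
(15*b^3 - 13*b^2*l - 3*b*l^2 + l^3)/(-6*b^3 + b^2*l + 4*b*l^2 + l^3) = (-5*b + l)/(2*b + l)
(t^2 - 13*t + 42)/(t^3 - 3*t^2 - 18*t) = (t - 7)/(t*(t + 3))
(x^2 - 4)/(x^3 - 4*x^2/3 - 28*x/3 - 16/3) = 3*(x - 2)/(3*x^2 - 10*x - 8)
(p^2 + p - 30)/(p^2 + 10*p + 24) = (p - 5)/(p + 4)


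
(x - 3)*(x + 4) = x^2 + x - 12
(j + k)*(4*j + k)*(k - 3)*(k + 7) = 4*j^2*k^2 + 16*j^2*k - 84*j^2 + 5*j*k^3 + 20*j*k^2 - 105*j*k + k^4 + 4*k^3 - 21*k^2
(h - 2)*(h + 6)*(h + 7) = h^3 + 11*h^2 + 16*h - 84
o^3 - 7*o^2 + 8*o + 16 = (o - 4)^2*(o + 1)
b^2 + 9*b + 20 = (b + 4)*(b + 5)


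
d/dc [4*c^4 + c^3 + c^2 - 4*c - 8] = 16*c^3 + 3*c^2 + 2*c - 4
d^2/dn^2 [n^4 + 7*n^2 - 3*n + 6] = 12*n^2 + 14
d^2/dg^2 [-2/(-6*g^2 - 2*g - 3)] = 8*(-18*g^2 - 6*g + 2*(6*g + 1)^2 - 9)/(6*g^2 + 2*g + 3)^3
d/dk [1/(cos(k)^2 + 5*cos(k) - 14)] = (2*cos(k) + 5)*sin(k)/(cos(k)^2 + 5*cos(k) - 14)^2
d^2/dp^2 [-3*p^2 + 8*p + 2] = -6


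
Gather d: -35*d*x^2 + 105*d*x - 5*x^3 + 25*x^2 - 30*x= d*(-35*x^2 + 105*x) - 5*x^3 + 25*x^2 - 30*x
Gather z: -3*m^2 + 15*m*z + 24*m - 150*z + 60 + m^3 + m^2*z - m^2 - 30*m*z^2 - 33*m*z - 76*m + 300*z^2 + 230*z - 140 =m^3 - 4*m^2 - 52*m + z^2*(300 - 30*m) + z*(m^2 - 18*m + 80) - 80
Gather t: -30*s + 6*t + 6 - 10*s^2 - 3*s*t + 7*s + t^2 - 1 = -10*s^2 - 23*s + t^2 + t*(6 - 3*s) + 5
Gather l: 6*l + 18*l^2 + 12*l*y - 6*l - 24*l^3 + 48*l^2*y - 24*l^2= -24*l^3 + l^2*(48*y - 6) + 12*l*y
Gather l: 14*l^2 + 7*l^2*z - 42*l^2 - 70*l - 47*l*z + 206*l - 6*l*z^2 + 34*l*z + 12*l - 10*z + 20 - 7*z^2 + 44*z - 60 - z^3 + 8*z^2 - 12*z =l^2*(7*z - 28) + l*(-6*z^2 - 13*z + 148) - z^3 + z^2 + 22*z - 40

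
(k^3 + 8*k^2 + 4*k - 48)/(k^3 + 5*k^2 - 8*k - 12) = (k + 4)/(k + 1)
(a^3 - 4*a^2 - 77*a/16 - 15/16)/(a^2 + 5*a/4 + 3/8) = (4*a^2 - 19*a - 5)/(2*(2*a + 1))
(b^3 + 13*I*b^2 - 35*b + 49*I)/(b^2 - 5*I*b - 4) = (b^2 + 14*I*b - 49)/(b - 4*I)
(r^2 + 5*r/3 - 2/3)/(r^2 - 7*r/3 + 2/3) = (r + 2)/(r - 2)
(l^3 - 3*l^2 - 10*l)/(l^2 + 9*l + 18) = l*(l^2 - 3*l - 10)/(l^2 + 9*l + 18)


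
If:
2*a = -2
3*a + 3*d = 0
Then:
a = -1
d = 1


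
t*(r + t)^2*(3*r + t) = 3*r^3*t + 7*r^2*t^2 + 5*r*t^3 + t^4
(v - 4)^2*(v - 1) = v^3 - 9*v^2 + 24*v - 16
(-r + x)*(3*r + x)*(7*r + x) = -21*r^3 + 11*r^2*x + 9*r*x^2 + x^3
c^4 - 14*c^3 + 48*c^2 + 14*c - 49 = (c - 7)^2*(c - 1)*(c + 1)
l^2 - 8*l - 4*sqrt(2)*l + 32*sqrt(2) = (l - 8)*(l - 4*sqrt(2))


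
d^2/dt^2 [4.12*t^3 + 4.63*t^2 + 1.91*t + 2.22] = 24.72*t + 9.26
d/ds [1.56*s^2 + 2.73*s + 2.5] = 3.12*s + 2.73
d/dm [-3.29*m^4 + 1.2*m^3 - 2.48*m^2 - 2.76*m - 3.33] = -13.16*m^3 + 3.6*m^2 - 4.96*m - 2.76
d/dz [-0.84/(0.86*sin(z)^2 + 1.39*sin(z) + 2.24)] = (1.4448*sin(z) + 1.1676)*cos(z)/(0.86*sin(z)^2 + 1.39*sin(z) + 2.24)^2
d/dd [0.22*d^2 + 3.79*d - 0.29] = 0.44*d + 3.79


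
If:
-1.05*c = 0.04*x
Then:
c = -0.0380952380952381*x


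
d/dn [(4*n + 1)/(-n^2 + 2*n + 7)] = 2*(2*n^2 + n + 13)/(n^4 - 4*n^3 - 10*n^2 + 28*n + 49)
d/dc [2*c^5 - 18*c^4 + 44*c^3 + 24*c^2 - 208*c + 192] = 10*c^4 - 72*c^3 + 132*c^2 + 48*c - 208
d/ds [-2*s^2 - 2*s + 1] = -4*s - 2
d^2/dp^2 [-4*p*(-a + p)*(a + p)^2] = 8*a^2 - 24*a*p - 48*p^2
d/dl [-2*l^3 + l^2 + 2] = 2*l*(1 - 3*l)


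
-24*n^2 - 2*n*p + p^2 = (-6*n + p)*(4*n + p)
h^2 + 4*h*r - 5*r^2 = (h - r)*(h + 5*r)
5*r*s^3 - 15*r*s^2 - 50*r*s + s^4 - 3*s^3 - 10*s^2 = s*(5*r + s)*(s - 5)*(s + 2)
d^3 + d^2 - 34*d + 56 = (d - 4)*(d - 2)*(d + 7)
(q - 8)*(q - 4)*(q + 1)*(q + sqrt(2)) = q^4 - 11*q^3 + sqrt(2)*q^3 - 11*sqrt(2)*q^2 + 20*q^2 + 20*sqrt(2)*q + 32*q + 32*sqrt(2)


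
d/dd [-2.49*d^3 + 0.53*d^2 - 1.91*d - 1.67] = -7.47*d^2 + 1.06*d - 1.91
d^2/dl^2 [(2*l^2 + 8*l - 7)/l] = -14/l^3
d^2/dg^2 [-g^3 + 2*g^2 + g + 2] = 4 - 6*g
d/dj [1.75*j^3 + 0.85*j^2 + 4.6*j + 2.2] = 5.25*j^2 + 1.7*j + 4.6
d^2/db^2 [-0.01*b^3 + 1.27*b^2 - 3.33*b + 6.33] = 2.54 - 0.06*b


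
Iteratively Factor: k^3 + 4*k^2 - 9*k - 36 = (k - 3)*(k^2 + 7*k + 12) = (k - 3)*(k + 4)*(k + 3)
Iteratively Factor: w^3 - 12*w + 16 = (w + 4)*(w^2 - 4*w + 4) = (w - 2)*(w + 4)*(w - 2)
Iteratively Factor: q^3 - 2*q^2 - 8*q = (q - 4)*(q^2 + 2*q) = (q - 4)*(q + 2)*(q)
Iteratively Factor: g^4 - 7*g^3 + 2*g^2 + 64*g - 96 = (g - 4)*(g^3 - 3*g^2 - 10*g + 24) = (g - 4)*(g + 3)*(g^2 - 6*g + 8) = (g - 4)^2*(g + 3)*(g - 2)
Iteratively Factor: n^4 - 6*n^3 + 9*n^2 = (n)*(n^3 - 6*n^2 + 9*n) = n^2*(n^2 - 6*n + 9) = n^2*(n - 3)*(n - 3)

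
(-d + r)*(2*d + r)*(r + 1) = -2*d^2*r - 2*d^2 + d*r^2 + d*r + r^3 + r^2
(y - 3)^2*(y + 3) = y^3 - 3*y^2 - 9*y + 27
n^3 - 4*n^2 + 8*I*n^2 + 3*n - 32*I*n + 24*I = (n - 3)*(n - 1)*(n + 8*I)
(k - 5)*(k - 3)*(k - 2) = k^3 - 10*k^2 + 31*k - 30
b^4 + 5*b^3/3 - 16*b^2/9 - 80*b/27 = b*(b - 4/3)*(b + 4/3)*(b + 5/3)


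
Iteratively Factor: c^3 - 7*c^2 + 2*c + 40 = (c + 2)*(c^2 - 9*c + 20) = (c - 5)*(c + 2)*(c - 4)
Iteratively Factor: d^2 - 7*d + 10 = (d - 5)*(d - 2)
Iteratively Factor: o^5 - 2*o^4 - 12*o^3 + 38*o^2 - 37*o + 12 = (o - 1)*(o^4 - o^3 - 13*o^2 + 25*o - 12) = (o - 3)*(o - 1)*(o^3 + 2*o^2 - 7*o + 4) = (o - 3)*(o - 1)*(o + 4)*(o^2 - 2*o + 1) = (o - 3)*(o - 1)^2*(o + 4)*(o - 1)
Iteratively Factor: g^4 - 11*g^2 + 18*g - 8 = (g - 2)*(g^3 + 2*g^2 - 7*g + 4) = (g - 2)*(g - 1)*(g^2 + 3*g - 4) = (g - 2)*(g - 1)^2*(g + 4)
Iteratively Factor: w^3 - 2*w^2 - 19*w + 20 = (w - 1)*(w^2 - w - 20) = (w - 1)*(w + 4)*(w - 5)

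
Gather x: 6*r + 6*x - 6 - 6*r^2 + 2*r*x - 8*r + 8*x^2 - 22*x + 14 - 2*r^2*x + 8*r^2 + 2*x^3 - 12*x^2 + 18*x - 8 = 2*r^2 - 2*r + 2*x^3 - 4*x^2 + x*(-2*r^2 + 2*r + 2)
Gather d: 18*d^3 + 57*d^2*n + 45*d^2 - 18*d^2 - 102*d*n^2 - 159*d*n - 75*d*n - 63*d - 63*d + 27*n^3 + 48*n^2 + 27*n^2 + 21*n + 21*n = 18*d^3 + d^2*(57*n + 27) + d*(-102*n^2 - 234*n - 126) + 27*n^3 + 75*n^2 + 42*n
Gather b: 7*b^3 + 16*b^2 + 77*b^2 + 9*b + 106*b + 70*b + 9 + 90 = 7*b^3 + 93*b^2 + 185*b + 99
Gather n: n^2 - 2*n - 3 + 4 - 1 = n^2 - 2*n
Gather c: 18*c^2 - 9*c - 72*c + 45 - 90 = 18*c^2 - 81*c - 45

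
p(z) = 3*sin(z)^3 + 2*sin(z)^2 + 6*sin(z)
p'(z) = 9*sin(z)^2*cos(z) + 4*sin(z)*cos(z) + 6*cos(z)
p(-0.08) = -0.47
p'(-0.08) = 5.72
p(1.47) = 10.90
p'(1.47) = 1.90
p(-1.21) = -6.32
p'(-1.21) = 3.58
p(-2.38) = -4.17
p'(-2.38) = -5.45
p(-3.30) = 1.01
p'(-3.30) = -6.77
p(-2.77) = -2.06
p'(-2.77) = -5.34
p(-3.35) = 1.35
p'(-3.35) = -7.06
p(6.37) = 0.54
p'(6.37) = 6.39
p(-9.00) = -2.34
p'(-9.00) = -5.36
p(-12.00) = 4.26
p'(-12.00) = 9.06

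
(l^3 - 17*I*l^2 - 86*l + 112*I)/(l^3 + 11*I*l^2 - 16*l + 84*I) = (l^2 - 15*I*l - 56)/(l^2 + 13*I*l - 42)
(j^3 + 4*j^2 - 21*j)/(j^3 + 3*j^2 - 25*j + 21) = j/(j - 1)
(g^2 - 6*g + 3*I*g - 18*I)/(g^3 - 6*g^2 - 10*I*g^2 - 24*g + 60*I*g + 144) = (g + 3*I)/(g^2 - 10*I*g - 24)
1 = 1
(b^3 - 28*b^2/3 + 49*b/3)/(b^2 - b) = (3*b^2 - 28*b + 49)/(3*(b - 1))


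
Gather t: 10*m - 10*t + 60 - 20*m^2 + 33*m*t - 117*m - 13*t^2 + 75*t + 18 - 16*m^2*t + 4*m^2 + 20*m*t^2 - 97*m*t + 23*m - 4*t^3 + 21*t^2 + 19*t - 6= -16*m^2 - 84*m - 4*t^3 + t^2*(20*m + 8) + t*(-16*m^2 - 64*m + 84) + 72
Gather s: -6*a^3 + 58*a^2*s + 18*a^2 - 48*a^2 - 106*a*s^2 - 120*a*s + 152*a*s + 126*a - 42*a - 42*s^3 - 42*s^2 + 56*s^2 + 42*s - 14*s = -6*a^3 - 30*a^2 + 84*a - 42*s^3 + s^2*(14 - 106*a) + s*(58*a^2 + 32*a + 28)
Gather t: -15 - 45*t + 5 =-45*t - 10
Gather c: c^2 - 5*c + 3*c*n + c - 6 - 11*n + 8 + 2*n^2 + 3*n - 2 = c^2 + c*(3*n - 4) + 2*n^2 - 8*n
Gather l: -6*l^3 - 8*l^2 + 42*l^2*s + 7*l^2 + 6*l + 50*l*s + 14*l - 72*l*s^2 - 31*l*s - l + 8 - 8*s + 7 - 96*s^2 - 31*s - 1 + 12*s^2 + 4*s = -6*l^3 + l^2*(42*s - 1) + l*(-72*s^2 + 19*s + 19) - 84*s^2 - 35*s + 14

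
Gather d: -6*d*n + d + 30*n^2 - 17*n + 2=d*(1 - 6*n) + 30*n^2 - 17*n + 2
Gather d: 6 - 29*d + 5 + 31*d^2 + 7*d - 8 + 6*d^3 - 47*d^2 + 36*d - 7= 6*d^3 - 16*d^2 + 14*d - 4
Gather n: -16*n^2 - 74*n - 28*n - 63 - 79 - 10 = -16*n^2 - 102*n - 152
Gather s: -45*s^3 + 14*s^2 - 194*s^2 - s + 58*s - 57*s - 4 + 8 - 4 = -45*s^3 - 180*s^2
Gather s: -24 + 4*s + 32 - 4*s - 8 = 0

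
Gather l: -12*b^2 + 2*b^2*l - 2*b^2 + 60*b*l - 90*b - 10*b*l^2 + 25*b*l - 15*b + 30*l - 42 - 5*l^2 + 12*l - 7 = -14*b^2 - 105*b + l^2*(-10*b - 5) + l*(2*b^2 + 85*b + 42) - 49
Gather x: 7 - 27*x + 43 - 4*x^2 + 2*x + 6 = -4*x^2 - 25*x + 56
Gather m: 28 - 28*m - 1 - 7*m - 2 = 25 - 35*m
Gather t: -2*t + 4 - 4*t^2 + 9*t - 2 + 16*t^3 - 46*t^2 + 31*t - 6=16*t^3 - 50*t^2 + 38*t - 4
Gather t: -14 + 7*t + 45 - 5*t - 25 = 2*t + 6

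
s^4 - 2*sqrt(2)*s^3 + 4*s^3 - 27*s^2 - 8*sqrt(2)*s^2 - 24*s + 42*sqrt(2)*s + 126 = (s - 3)*(s + 7)*(s - 3*sqrt(2))*(s + sqrt(2))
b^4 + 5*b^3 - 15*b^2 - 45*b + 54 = (b - 3)*(b - 1)*(b + 3)*(b + 6)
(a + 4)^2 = a^2 + 8*a + 16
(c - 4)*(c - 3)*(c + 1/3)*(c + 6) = c^4 - 2*c^3/3 - 91*c^2/3 + 62*c + 24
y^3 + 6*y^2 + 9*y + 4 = (y + 1)^2*(y + 4)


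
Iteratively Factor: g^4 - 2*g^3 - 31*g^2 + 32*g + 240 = (g - 4)*(g^3 + 2*g^2 - 23*g - 60) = (g - 5)*(g - 4)*(g^2 + 7*g + 12) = (g - 5)*(g - 4)*(g + 3)*(g + 4)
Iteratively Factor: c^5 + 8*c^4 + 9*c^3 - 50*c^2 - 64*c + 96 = (c + 4)*(c^4 + 4*c^3 - 7*c^2 - 22*c + 24) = (c + 3)*(c + 4)*(c^3 + c^2 - 10*c + 8) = (c - 2)*(c + 3)*(c + 4)*(c^2 + 3*c - 4) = (c - 2)*(c + 3)*(c + 4)^2*(c - 1)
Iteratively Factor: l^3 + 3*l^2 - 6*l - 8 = (l + 4)*(l^2 - l - 2) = (l - 2)*(l + 4)*(l + 1)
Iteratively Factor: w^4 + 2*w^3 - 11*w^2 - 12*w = (w + 4)*(w^3 - 2*w^2 - 3*w) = (w + 1)*(w + 4)*(w^2 - 3*w) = (w - 3)*(w + 1)*(w + 4)*(w)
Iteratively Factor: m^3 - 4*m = (m - 2)*(m^2 + 2*m) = m*(m - 2)*(m + 2)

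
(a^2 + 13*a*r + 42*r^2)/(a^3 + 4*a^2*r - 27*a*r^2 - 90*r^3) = (-a - 7*r)/(-a^2 + 2*a*r + 15*r^2)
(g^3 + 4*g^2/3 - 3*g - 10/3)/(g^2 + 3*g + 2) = g - 5/3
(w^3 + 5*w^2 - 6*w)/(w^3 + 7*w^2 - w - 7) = w*(w + 6)/(w^2 + 8*w + 7)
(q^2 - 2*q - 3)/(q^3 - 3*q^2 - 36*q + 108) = (q + 1)/(q^2 - 36)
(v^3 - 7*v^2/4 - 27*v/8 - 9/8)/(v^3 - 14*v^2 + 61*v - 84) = (8*v^2 + 10*v + 3)/(8*(v^2 - 11*v + 28))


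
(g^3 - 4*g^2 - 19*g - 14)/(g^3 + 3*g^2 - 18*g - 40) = (g^2 - 6*g - 7)/(g^2 + g - 20)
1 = 1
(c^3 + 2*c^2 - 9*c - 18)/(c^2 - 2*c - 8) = (c^2 - 9)/(c - 4)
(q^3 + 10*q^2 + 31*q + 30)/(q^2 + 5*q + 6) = q + 5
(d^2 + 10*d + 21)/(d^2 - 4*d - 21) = (d + 7)/(d - 7)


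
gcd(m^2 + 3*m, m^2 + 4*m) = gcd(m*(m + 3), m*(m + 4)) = m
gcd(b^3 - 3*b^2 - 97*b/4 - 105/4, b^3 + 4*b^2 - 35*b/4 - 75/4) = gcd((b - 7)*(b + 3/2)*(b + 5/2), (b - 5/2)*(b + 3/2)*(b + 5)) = b + 3/2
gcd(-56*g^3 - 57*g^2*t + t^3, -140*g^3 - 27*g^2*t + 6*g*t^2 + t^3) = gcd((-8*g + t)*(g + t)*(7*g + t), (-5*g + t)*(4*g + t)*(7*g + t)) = 7*g + t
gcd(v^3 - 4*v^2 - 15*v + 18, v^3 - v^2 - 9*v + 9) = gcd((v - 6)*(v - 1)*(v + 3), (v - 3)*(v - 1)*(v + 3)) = v^2 + 2*v - 3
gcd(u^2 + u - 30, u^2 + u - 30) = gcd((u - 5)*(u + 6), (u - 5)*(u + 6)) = u^2 + u - 30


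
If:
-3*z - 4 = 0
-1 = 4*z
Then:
No Solution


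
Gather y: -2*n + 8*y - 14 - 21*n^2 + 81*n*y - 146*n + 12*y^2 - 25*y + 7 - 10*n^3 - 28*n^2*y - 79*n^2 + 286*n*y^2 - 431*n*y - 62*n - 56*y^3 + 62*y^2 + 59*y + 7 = -10*n^3 - 100*n^2 - 210*n - 56*y^3 + y^2*(286*n + 74) + y*(-28*n^2 - 350*n + 42)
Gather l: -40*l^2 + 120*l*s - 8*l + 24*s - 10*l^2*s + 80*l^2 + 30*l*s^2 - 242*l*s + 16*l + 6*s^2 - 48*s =l^2*(40 - 10*s) + l*(30*s^2 - 122*s + 8) + 6*s^2 - 24*s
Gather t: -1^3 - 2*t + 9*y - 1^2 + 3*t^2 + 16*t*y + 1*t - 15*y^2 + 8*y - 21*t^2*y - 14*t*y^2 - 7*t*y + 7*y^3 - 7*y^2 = t^2*(3 - 21*y) + t*(-14*y^2 + 9*y - 1) + 7*y^3 - 22*y^2 + 17*y - 2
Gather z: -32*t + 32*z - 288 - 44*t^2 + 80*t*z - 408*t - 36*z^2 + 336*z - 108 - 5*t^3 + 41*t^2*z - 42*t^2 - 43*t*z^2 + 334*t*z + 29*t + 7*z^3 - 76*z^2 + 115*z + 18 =-5*t^3 - 86*t^2 - 411*t + 7*z^3 + z^2*(-43*t - 112) + z*(41*t^2 + 414*t + 483) - 378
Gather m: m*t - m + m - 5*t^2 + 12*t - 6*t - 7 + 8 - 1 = m*t - 5*t^2 + 6*t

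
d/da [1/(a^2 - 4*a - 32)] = 2*(2 - a)/(-a^2 + 4*a + 32)^2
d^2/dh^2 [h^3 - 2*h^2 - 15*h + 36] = 6*h - 4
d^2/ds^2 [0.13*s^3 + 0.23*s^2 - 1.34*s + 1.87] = 0.78*s + 0.46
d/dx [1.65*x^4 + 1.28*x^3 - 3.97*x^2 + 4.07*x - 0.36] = 6.6*x^3 + 3.84*x^2 - 7.94*x + 4.07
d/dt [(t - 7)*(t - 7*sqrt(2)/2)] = 2*t - 7 - 7*sqrt(2)/2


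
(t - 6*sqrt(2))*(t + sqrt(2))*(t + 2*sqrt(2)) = t^3 - 3*sqrt(2)*t^2 - 32*t - 24*sqrt(2)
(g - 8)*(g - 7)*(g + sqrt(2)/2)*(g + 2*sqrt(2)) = g^4 - 15*g^3 + 5*sqrt(2)*g^3/2 - 75*sqrt(2)*g^2/2 + 58*g^2 - 30*g + 140*sqrt(2)*g + 112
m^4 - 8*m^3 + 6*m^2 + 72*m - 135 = (m - 5)*(m - 3)^2*(m + 3)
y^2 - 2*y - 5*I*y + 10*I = (y - 2)*(y - 5*I)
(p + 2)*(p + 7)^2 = p^3 + 16*p^2 + 77*p + 98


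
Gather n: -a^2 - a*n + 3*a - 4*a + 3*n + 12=-a^2 - a + n*(3 - a) + 12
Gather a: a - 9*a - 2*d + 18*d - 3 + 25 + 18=-8*a + 16*d + 40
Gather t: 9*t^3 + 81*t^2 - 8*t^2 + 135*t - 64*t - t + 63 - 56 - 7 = 9*t^3 + 73*t^2 + 70*t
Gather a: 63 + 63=126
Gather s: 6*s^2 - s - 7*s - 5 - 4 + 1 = 6*s^2 - 8*s - 8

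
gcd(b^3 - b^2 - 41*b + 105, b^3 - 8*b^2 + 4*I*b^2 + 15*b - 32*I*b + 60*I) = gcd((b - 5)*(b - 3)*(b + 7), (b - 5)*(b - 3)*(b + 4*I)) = b^2 - 8*b + 15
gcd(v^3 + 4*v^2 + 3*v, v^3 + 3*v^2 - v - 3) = v^2 + 4*v + 3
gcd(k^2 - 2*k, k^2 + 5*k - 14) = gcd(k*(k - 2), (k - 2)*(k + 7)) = k - 2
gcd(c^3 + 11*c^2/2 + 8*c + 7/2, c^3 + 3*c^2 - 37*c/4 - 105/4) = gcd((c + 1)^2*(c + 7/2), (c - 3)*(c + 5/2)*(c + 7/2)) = c + 7/2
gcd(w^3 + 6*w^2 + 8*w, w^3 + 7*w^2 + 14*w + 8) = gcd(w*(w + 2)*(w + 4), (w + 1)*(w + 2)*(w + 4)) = w^2 + 6*w + 8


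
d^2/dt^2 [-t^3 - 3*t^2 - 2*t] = -6*t - 6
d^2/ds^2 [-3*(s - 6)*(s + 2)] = -6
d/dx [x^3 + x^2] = x*(3*x + 2)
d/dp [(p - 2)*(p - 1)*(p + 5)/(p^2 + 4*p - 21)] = (p^4 + 8*p^3 - 42*p^2 - 104*p + 233)/(p^4 + 8*p^3 - 26*p^2 - 168*p + 441)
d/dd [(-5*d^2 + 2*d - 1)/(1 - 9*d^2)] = 2*(9*d^2 - 14*d + 1)/(81*d^4 - 18*d^2 + 1)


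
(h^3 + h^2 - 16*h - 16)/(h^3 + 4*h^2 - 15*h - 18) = (h^2 - 16)/(h^2 + 3*h - 18)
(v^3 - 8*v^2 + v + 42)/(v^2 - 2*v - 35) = (v^2 - v - 6)/(v + 5)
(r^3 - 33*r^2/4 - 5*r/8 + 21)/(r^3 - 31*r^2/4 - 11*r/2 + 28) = (r + 3/2)/(r + 2)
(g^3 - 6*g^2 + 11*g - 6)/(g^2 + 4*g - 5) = (g^2 - 5*g + 6)/(g + 5)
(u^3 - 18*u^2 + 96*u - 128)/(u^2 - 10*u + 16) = u - 8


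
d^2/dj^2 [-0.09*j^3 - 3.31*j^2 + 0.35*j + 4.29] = -0.54*j - 6.62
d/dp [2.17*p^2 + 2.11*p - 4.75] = 4.34*p + 2.11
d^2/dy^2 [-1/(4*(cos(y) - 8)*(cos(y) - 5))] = (4*sin(y)^4 - 11*sin(y)^2 + 2275*cos(y)/4 - 39*cos(3*y)/4 - 251)/(4*(cos(y) - 8)^3*(cos(y) - 5)^3)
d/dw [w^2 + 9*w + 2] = 2*w + 9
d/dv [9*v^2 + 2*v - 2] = 18*v + 2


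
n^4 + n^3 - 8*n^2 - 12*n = n*(n - 3)*(n + 2)^2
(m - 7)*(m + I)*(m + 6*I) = m^3 - 7*m^2 + 7*I*m^2 - 6*m - 49*I*m + 42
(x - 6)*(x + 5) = x^2 - x - 30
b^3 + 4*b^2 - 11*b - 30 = (b - 3)*(b + 2)*(b + 5)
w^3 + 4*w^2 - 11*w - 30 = (w - 3)*(w + 2)*(w + 5)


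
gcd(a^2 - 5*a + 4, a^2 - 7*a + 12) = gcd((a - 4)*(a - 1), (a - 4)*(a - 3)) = a - 4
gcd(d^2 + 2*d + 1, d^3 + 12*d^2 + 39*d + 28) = d + 1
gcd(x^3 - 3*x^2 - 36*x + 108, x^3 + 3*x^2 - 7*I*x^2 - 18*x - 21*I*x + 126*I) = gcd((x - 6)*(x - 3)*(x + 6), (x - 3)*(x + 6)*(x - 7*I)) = x^2 + 3*x - 18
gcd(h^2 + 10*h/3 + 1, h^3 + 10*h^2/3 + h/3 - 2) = h + 3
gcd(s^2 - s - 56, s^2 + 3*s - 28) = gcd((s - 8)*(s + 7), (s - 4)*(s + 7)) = s + 7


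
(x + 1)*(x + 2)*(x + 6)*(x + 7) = x^4 + 16*x^3 + 83*x^2 + 152*x + 84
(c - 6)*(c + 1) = c^2 - 5*c - 6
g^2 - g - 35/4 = (g - 7/2)*(g + 5/2)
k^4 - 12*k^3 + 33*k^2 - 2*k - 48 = (k - 8)*(k - 3)*(k - 2)*(k + 1)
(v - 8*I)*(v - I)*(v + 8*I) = v^3 - I*v^2 + 64*v - 64*I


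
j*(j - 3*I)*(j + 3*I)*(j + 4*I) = j^4 + 4*I*j^3 + 9*j^2 + 36*I*j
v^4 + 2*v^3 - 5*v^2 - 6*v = v*(v - 2)*(v + 1)*(v + 3)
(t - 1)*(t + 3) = t^2 + 2*t - 3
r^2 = r^2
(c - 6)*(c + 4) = c^2 - 2*c - 24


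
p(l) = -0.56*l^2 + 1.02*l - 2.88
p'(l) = 1.02 - 1.12*l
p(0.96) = -2.42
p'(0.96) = -0.06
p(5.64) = -14.94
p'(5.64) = -5.30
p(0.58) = -2.48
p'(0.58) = 0.37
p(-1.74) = -6.35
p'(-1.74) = 2.97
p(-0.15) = -3.05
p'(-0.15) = 1.19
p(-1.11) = -4.70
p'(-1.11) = 2.26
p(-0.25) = -3.17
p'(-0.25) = 1.30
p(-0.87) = -4.19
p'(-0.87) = 1.99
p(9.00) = -39.06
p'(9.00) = -9.06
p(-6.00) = -29.16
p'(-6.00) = 7.74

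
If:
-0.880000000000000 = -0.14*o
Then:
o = 6.29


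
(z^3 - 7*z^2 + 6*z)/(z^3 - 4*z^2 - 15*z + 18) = z/(z + 3)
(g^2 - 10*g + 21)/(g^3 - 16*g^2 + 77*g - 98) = (g - 3)/(g^2 - 9*g + 14)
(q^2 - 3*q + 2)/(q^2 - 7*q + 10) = (q - 1)/(q - 5)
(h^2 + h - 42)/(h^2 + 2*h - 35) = (h - 6)/(h - 5)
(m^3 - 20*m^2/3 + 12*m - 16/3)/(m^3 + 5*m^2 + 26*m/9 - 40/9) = 3*(m^2 - 6*m + 8)/(3*m^2 + 17*m + 20)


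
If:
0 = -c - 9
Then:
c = -9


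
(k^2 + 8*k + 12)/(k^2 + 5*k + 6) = (k + 6)/(k + 3)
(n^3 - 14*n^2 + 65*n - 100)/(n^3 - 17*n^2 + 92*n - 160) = (n - 5)/(n - 8)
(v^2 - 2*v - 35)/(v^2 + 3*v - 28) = (v^2 - 2*v - 35)/(v^2 + 3*v - 28)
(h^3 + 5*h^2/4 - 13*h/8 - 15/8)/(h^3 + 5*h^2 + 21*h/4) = (4*h^2 - h - 5)/(2*h*(2*h + 7))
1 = 1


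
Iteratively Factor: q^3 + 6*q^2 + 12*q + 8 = (q + 2)*(q^2 + 4*q + 4) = (q + 2)^2*(q + 2)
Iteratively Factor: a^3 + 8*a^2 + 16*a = (a)*(a^2 + 8*a + 16) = a*(a + 4)*(a + 4)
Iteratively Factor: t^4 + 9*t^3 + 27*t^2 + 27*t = (t + 3)*(t^3 + 6*t^2 + 9*t) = t*(t + 3)*(t^2 + 6*t + 9) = t*(t + 3)^2*(t + 3)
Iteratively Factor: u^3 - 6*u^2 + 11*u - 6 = (u - 2)*(u^2 - 4*u + 3) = (u - 3)*(u - 2)*(u - 1)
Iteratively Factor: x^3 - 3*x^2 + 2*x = (x - 1)*(x^2 - 2*x) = x*(x - 1)*(x - 2)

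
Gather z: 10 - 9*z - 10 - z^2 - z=-z^2 - 10*z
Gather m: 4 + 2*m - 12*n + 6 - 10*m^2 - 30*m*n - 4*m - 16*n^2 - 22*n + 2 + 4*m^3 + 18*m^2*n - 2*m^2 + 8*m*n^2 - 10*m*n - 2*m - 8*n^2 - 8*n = 4*m^3 + m^2*(18*n - 12) + m*(8*n^2 - 40*n - 4) - 24*n^2 - 42*n + 12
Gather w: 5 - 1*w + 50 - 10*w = 55 - 11*w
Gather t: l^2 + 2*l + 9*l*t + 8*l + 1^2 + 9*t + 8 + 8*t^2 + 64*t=l^2 + 10*l + 8*t^2 + t*(9*l + 73) + 9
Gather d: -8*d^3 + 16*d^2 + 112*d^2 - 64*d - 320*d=-8*d^3 + 128*d^2 - 384*d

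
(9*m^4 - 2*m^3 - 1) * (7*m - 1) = 63*m^5 - 23*m^4 + 2*m^3 - 7*m + 1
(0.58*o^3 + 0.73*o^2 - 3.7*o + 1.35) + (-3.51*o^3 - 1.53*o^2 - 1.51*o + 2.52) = -2.93*o^3 - 0.8*o^2 - 5.21*o + 3.87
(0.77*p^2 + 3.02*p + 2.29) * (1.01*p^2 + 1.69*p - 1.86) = 0.7777*p^4 + 4.3515*p^3 + 5.9845*p^2 - 1.7471*p - 4.2594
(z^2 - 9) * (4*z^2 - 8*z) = 4*z^4 - 8*z^3 - 36*z^2 + 72*z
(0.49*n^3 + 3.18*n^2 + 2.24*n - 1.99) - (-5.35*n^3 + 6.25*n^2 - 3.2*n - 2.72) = 5.84*n^3 - 3.07*n^2 + 5.44*n + 0.73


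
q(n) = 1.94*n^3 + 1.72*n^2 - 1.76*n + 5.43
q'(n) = 5.82*n^2 + 3.44*n - 1.76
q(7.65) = 961.16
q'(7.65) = 365.16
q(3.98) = 147.98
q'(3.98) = 104.12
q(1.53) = 13.71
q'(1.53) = 17.13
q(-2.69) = -15.15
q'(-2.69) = 31.10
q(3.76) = 126.25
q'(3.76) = 93.46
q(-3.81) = -70.19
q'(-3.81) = 69.62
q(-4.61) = -139.97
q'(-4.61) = 106.07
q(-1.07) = 6.91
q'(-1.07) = 1.22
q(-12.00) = -3078.09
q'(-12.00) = 795.04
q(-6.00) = -341.13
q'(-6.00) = 187.12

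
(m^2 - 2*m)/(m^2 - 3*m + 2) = m/(m - 1)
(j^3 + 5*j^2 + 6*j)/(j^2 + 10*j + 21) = j*(j + 2)/(j + 7)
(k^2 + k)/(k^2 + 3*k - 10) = k*(k + 1)/(k^2 + 3*k - 10)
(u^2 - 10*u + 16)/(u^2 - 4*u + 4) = (u - 8)/(u - 2)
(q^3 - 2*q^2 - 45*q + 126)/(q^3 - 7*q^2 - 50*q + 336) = (q - 3)/(q - 8)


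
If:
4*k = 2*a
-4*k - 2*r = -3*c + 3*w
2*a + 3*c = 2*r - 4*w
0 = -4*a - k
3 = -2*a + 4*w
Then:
No Solution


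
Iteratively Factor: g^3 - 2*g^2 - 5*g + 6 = (g - 3)*(g^2 + g - 2) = (g - 3)*(g - 1)*(g + 2)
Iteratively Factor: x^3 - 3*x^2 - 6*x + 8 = (x + 2)*(x^2 - 5*x + 4) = (x - 1)*(x + 2)*(x - 4)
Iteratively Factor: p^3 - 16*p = (p - 4)*(p^2 + 4*p) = p*(p - 4)*(p + 4)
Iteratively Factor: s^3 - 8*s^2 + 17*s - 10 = (s - 2)*(s^2 - 6*s + 5) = (s - 2)*(s - 1)*(s - 5)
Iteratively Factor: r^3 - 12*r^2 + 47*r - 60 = (r - 4)*(r^2 - 8*r + 15) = (r - 4)*(r - 3)*(r - 5)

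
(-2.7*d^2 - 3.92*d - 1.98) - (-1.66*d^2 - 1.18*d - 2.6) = -1.04*d^2 - 2.74*d + 0.62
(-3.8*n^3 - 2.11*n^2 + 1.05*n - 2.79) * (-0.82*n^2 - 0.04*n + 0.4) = 3.116*n^5 + 1.8822*n^4 - 2.2966*n^3 + 1.4018*n^2 + 0.5316*n - 1.116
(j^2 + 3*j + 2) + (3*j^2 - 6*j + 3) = 4*j^2 - 3*j + 5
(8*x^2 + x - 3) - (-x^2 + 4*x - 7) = 9*x^2 - 3*x + 4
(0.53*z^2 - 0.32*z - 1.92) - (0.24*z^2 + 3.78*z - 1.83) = 0.29*z^2 - 4.1*z - 0.0899999999999999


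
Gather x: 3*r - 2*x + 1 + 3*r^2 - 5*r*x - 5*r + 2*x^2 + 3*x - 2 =3*r^2 - 2*r + 2*x^2 + x*(1 - 5*r) - 1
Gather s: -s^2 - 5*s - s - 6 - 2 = -s^2 - 6*s - 8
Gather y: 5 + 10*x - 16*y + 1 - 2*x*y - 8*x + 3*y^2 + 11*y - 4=2*x + 3*y^2 + y*(-2*x - 5) + 2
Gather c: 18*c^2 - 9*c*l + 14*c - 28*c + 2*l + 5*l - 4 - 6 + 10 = 18*c^2 + c*(-9*l - 14) + 7*l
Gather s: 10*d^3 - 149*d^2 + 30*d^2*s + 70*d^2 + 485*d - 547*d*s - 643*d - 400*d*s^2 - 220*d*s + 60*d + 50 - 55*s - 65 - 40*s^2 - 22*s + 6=10*d^3 - 79*d^2 - 98*d + s^2*(-400*d - 40) + s*(30*d^2 - 767*d - 77) - 9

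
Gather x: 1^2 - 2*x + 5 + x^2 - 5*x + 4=x^2 - 7*x + 10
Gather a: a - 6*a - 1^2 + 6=5 - 5*a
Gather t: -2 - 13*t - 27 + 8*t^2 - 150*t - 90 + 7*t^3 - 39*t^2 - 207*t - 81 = 7*t^3 - 31*t^2 - 370*t - 200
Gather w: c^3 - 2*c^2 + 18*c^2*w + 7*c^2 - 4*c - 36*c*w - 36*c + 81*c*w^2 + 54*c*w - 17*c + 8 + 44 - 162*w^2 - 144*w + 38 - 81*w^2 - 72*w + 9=c^3 + 5*c^2 - 57*c + w^2*(81*c - 243) + w*(18*c^2 + 18*c - 216) + 99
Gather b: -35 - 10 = -45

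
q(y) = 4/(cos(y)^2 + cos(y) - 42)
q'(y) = 4*(2*sin(y)*cos(y) + sin(y))/(cos(y)^2 + cos(y) - 42)^2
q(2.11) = -0.09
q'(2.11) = -0.00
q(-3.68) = -0.09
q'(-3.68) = -0.00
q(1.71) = -0.09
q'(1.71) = 0.00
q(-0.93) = -0.10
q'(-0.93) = -0.00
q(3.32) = -0.10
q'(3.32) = 0.00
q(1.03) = -0.10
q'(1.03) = 0.00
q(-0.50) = -0.10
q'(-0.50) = -0.00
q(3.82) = -0.09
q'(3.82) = 0.00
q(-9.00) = -0.10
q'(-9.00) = 0.00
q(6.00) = -0.10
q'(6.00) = 0.00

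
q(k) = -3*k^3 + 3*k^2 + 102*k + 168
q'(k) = -9*k^2 + 6*k + 102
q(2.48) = 393.65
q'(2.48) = 61.53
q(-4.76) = 74.00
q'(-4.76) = -130.48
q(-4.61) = 55.45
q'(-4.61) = -116.93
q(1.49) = 316.72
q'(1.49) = 90.96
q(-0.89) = 81.71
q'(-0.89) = 89.53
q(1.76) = 340.46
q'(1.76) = 84.68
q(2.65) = 403.54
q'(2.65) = 54.70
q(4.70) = 402.20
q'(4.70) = -68.61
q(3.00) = 420.00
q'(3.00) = 39.00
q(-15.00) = 9438.00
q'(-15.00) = -2013.00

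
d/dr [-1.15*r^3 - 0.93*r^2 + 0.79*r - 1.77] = -3.45*r^2 - 1.86*r + 0.79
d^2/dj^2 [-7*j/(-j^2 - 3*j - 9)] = 14*(j*(2*j + 3)^2 - 3*(j + 1)*(j^2 + 3*j + 9))/(j^2 + 3*j + 9)^3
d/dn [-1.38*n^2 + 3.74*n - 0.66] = 3.74 - 2.76*n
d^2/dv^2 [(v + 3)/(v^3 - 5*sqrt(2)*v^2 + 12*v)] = 2*(v*(v^2 - 5*sqrt(2)*v + 12)*(-3*v^2 + 10*sqrt(2)*v - (v + 3)*(3*v - 5*sqrt(2)) - 12) + (v + 3)*(3*v^2 - 10*sqrt(2)*v + 12)^2)/(v^3*(v^2 - 5*sqrt(2)*v + 12)^3)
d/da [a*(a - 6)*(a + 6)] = 3*a^2 - 36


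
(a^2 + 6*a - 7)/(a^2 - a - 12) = (-a^2 - 6*a + 7)/(-a^2 + a + 12)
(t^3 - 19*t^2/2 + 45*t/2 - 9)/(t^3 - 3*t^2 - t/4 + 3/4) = 2*(t - 6)/(2*t + 1)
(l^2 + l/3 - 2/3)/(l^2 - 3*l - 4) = (l - 2/3)/(l - 4)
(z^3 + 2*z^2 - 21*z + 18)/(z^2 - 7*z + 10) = (z^3 + 2*z^2 - 21*z + 18)/(z^2 - 7*z + 10)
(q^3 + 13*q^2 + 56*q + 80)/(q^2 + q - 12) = (q^2 + 9*q + 20)/(q - 3)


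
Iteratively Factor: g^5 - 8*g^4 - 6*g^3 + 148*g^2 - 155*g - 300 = (g + 4)*(g^4 - 12*g^3 + 42*g^2 - 20*g - 75) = (g + 1)*(g + 4)*(g^3 - 13*g^2 + 55*g - 75) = (g - 5)*(g + 1)*(g + 4)*(g^2 - 8*g + 15) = (g - 5)*(g - 3)*(g + 1)*(g + 4)*(g - 5)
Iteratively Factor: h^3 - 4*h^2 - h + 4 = (h + 1)*(h^2 - 5*h + 4) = (h - 1)*(h + 1)*(h - 4)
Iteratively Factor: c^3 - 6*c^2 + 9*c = (c)*(c^2 - 6*c + 9) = c*(c - 3)*(c - 3)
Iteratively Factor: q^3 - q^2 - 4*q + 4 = (q + 2)*(q^2 - 3*q + 2) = (q - 1)*(q + 2)*(q - 2)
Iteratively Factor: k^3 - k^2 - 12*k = (k)*(k^2 - k - 12) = k*(k - 4)*(k + 3)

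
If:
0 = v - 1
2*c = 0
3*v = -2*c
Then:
No Solution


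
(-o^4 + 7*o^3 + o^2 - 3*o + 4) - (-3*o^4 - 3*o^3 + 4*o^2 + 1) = 2*o^4 + 10*o^3 - 3*o^2 - 3*o + 3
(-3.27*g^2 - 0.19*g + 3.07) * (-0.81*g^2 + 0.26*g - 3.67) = 2.6487*g^4 - 0.6963*g^3 + 9.4648*g^2 + 1.4955*g - 11.2669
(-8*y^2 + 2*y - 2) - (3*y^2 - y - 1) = -11*y^2 + 3*y - 1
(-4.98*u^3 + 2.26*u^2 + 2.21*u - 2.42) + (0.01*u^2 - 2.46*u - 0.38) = -4.98*u^3 + 2.27*u^2 - 0.25*u - 2.8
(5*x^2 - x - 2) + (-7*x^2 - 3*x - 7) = -2*x^2 - 4*x - 9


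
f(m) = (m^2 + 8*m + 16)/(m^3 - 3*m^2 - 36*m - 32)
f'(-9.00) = 0.00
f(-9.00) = -0.04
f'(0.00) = 0.31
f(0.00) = -0.50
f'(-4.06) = 0.03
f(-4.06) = -0.00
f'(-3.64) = 0.04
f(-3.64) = 0.01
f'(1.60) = 0.02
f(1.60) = -0.34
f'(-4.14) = 0.02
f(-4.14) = -0.00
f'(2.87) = -0.03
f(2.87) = -0.35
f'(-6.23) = 0.01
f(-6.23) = -0.03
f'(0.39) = 0.15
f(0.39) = -0.42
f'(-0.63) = 2.42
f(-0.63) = -1.06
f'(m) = (2*m + 8)/(m^3 - 3*m^2 - 36*m - 32) + (-3*m^2 + 6*m + 36)*(m^2 + 8*m + 16)/(m^3 - 3*m^2 - 36*m - 32)^2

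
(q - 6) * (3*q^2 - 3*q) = 3*q^3 - 21*q^2 + 18*q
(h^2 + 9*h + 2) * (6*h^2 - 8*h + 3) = 6*h^4 + 46*h^3 - 57*h^2 + 11*h + 6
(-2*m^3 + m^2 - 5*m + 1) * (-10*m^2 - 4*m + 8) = 20*m^5 - 2*m^4 + 30*m^3 + 18*m^2 - 44*m + 8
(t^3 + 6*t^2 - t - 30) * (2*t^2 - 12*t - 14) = 2*t^5 - 88*t^3 - 132*t^2 + 374*t + 420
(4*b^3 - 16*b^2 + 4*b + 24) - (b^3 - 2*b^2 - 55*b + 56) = 3*b^3 - 14*b^2 + 59*b - 32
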